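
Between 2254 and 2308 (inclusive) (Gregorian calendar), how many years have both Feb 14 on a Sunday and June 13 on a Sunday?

Check each year's weekday for Feb 14 and June 13:
  2254: Tue/Tue  2255: Wed/Wed  2256: Thu/Fri  2257: Sat/Sat  2258: Sun/Sun ✓  2259: Mon/Mon  2260: Tue/Wed  2261: Thu/Thu  2262: Fri/Fri  2263: Sat/Sat  2264: Sun/Mon  2265: Tue/Tue  2266: Wed/Wed  2267: Thu/Thu  …(27 more)…  2295: Thu/Thu  2296: Fri/Sat  2297: Sun/Sun ✓  2298: Mon/Mon  2299: Tue/Tue  2300: Wed/Wed  2301: Thu/Thu  2302: Fri/Fri  2303: Sat/Sat  2304: Sun/Mon  2305: Tue/Tue  2306: Wed/Wed  2307: Thu/Thu  2308: Fri/Sat
Both conditions hold in: 2258, 2269, 2275, 2286, 2297 — 5.

5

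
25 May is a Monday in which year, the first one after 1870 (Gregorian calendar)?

1874

From one year to the next, a fixed date's weekday advances by 1, or by 2 when a Feb 29 lies between the two dates.
1870: May 25 is Wednesday.
1871: Thursday (+1)
1872: Saturday (+2)
1873: Sunday (+1)
1874: Monday (+1)
25 May falls on a Monday in 1874.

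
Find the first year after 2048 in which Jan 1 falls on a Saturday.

Jan 1 advances by 2 weekdays after a leap year and by 1 after a common year.
2048: Jan 1 is Wednesday (leap).
2049: Friday
2050: Saturday
2050 begins on a Saturday

2050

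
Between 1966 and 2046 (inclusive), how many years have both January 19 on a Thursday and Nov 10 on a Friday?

Check each year's weekday for January 19 and Nov 10:
  1966: Wed/Thu  1967: Thu/Fri ✓  1968: Fri/Sun  1969: Sun/Mon  1970: Mon/Tue  1971: Tue/Wed  1972: Wed/Fri  1973: Fri/Sat  1974: Sat/Sun  1975: Sun/Mon  1976: Mon/Wed  1977: Wed/Thu  1978: Thu/Fri ✓  1979: Fri/Sat  …(53 more)…  2033: Wed/Thu  2034: Thu/Fri ✓  2035: Fri/Sat  2036: Sat/Mon  2037: Mon/Tue  2038: Tue/Wed  2039: Wed/Thu  2040: Thu/Sat  2041: Sat/Sun  2042: Sun/Mon  2043: Mon/Tue  2044: Tue/Thu  2045: Thu/Fri ✓  2046: Fri/Sat
Both conditions hold in: 1967, 1978, 1989, 1995, 2006, 2017, 2023, 2034, 2045 — 9.

9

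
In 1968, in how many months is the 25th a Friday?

1

Check the 25th of each month of 1968: Jan 25: Thu, Feb 25: Sun, Mar 25: Mon, Apr 25: Thu, May 25: Sat, Jun 25: Tue, Jul 25: Thu, Aug 25: Sun, Sep 25: Wed, Oct 25: Fri, Nov 25: Mon, Dec 25: Wed.
Friday occurs in October — 1 month.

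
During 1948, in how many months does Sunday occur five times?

A month of length L has five Sundays iff its first Sunday is on day ≤ L−28 (so day 1–3 in a 31-day month, 1–2 in a 30-day month, day 1 in a leap February).
Checking each month of 1948: Jan starts Thu (31d); Feb starts Sun (29d) ✓; Mar starts Mon (31d); Apr starts Thu (30d); May starts Sat (31d) ✓; Jun starts Tue (30d); Jul starts Thu (31d); Aug starts Sun (31d) ✓; Sep starts Wed (30d); Oct starts Fri (31d) ✓; Nov starts Mon (30d); Dec starts Wed (31d).
Five-Sunday months: February, May, August, October → 4.

4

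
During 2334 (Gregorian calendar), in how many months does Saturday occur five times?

A month of length L has five Saturdays iff its first Saturday is on day ≤ L−28 (so day 1–3 in a 31-day month, 1–2 in a 30-day month, day 1 in a leap February).
Checking each month of 2334: Jan starts Mon (31d); Feb starts Thu (28d); Mar starts Thu (31d) ✓; Apr starts Sun (30d); May starts Tue (31d); Jun starts Fri (30d) ✓; Jul starts Sun (31d); Aug starts Wed (31d); Sep starts Sat (30d) ✓; Oct starts Mon (31d); Nov starts Thu (30d); Dec starts Sat (31d) ✓.
Five-Saturday months: March, June, September, December → 4.

4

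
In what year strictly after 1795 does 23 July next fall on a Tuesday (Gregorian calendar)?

1799

From one year to the next, a fixed date's weekday advances by 1, or by 2 when a Feb 29 lies between the two dates.
1795: July 23 is Thursday.
1796: Saturday (+2)
1797: Sunday (+1)
1798: Monday (+1)
1799: Tuesday (+1)
23 July falls on a Tuesday in 1799.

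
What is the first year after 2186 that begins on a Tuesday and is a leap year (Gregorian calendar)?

Jan 1 advances by 2 weekdays after a leap year and by 1 after a common year.
2186: Jan 1 is Sunday.
2187: Monday
2188: Tuesday (leap)
2188 begins on a Tuesday and is a leap year.

2188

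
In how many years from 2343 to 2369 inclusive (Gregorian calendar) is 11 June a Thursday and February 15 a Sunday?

Check each year's weekday for 11 June and February 15:
  2343: Fri/Mon  2344: Sun/Tue  2345: Mon/Thu  2346: Tue/Fri  2347: Wed/Sat  2348: Fri/Sun  2349: Sat/Tue  2350: Sun/Wed  2351: Mon/Thu  2352: Wed/Fri  2353: Thu/Sun ✓  2354: Fri/Mon  2355: Sat/Tue  2356: Mon/Wed  2357: Tue/Fri  2358: Wed/Sat  2359: Thu/Sun ✓  2360: Sat/Mon  2361: Sun/Wed  2362: Mon/Thu  2363: Tue/Fri  2364: Thu/Sat  2365: Fri/Mon  2366: Sat/Tue  2367: Sun/Wed  2368: Tue/Thu  2369: Wed/Sat
Both conditions hold in: 2353, 2359 — 2.

2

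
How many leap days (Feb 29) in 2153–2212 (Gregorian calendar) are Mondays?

3

Leap years in 2153–2212: 14 of them.
Feb 29 weekday advances by 5 (mod 7) from one leap year to the next four years later (or differs when a century non-leap intervenes).
Leap-day weekdays: 2156:Sun 2160:Fri 2164:Wed 2168:Mon✓ 2172:Sat 2176:Thu 2180:Tue 2184:Sun 2188:Fri 2192:Wed 2196:Mon✓ 2204:Wed 2208:Mon✓ 2212:Sat
Monday: 2168, 2196, 2208 → 3.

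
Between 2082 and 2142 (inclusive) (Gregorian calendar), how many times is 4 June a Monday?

Track 4 June's weekday year by year (advancing +1, or +2 across a Feb 29):
  2082: Thu  2083: Fri (+1)  2084: Sun (+2)  2085: Mon (+1) ✓  2086: Tue (+1)
  2087: Wed (+1)  2088: Fri (+2)  2089: Sat (+1)  2090: Sun (+1)  2091: Mon (+1) ✓
  2092: Wed (+2)  2093: Thu (+1)  2094: Fri (+1)  2095: Sat (+1)  … (33 more years) …
  2129: Sat (+1)  2130: Sun (+1)  2131: Mon (+1) ✓  2132: Wed (+2)  2133: Thu (+1)
  2134: Fri (+1)  2135: Sat (+1)  2136: Mon (+2) ✓  2137: Tue (+1)  2138: Wed (+1)
  2139: Thu (+1)  2140: Sat (+2)  2141: Sun (+1)  2142: Mon (+1) ✓
Monday years: 2085, 2091, 2096, 2103, 2108, 2114, 2125, 2131, 2136, 2142 — 10 in total.

10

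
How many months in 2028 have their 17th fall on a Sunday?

2

Check the 17th of each month of 2028: Jan 17: Mon, Feb 17: Thu, Mar 17: Fri, Apr 17: Mon, May 17: Wed, Jun 17: Sat, Jul 17: Mon, Aug 17: Thu, Sep 17: Sun, Oct 17: Tue, Nov 17: Fri, Dec 17: Sun.
Sunday occurs in September, December — 2 months.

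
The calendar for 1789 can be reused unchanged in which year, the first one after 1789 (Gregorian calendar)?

Two years share a calendar iff Jan 1 falls on the same weekday and both are leap or both are common. 1789: Jan 1 is Thursday, common year.
1790: Jan 1 Friday, common
1791: Jan 1 Saturday, common
1792: Jan 1 Sunday, leap
1793: Jan 1 Tuesday, common
1794: Jan 1 Wednesday, common
1795: Jan 1 Thursday, common
1795 matches on both conditions.

1795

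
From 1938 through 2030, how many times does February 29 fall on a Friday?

Leap years in 1938–2030: 23 of them.
Feb 29 weekday advances by 5 (mod 7) from one leap year to the next four years later (or differs when a century non-leap intervenes).
Leap-day weekdays: 1940:Thu 1944:Tue 1948:Sun 1952:Fri✓ 1956:Wed 1960:Mon 1964:Sat 1968:Thu 1972:Tue 1976:Sun 1980:Fri✓ 1984:Wed 1988:Mon 1992:Sat 1996:Thu 2000:Tue 2004:Sun 2008:Fri✓ 2012:Wed 2016:Mon 2020:Sat 2024:Thu 2028:Tue
Friday: 1952, 1980, 2008 → 3.

3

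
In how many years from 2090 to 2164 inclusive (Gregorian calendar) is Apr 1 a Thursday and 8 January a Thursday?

Check each year's weekday for Apr 1 and 8 January:
  2090: Sat/Sun  2091: Sun/Mon  2092: Tue/Tue  2093: Wed/Thu  2094: Thu/Fri  2095: Fri/Sat  2096: Sun/Sun  2097: Mon/Tue  2098: Tue/Wed  2099: Wed/Thu  2100: Thu/Fri  2101: Fri/Sat  2102: Sat/Sun  2103: Sun/Mon  …(47 more)…  2151: Thu/Fri  2152: Sat/Sat  2153: Sun/Mon  2154: Mon/Tue  2155: Tue/Wed  2156: Thu/Thu ✓  2157: Fri/Sat  2158: Sat/Sun  2159: Sun/Mon  2160: Tue/Tue  2161: Wed/Thu  2162: Thu/Fri  2163: Fri/Sat  2164: Sun/Sun
Both conditions hold in: 2128, 2156 — 2.

2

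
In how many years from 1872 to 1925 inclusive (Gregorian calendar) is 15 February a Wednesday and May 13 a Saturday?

6

Check each year's weekday for 15 February and May 13:
  1872: Thu/Mon  1873: Sat/Tue  1874: Sun/Wed  1875: Mon/Thu  1876: Tue/Sat  1877: Thu/Sun  1878: Fri/Mon  1879: Sat/Tue  1880: Sun/Thu  1881: Tue/Fri  1882: Wed/Sat ✓  1883: Thu/Sun  1884: Fri/Tue  1885: Sun/Wed  …(26 more)…  1912: Thu/Mon  1913: Sat/Tue  1914: Sun/Wed  1915: Mon/Thu  1916: Tue/Sat  1917: Thu/Sun  1918: Fri/Mon  1919: Sat/Tue  1920: Sun/Thu  1921: Tue/Fri  1922: Wed/Sat ✓  1923: Thu/Sun  1924: Fri/Tue  1925: Sun/Wed
Both conditions hold in: 1882, 1893, 1899, 1905, 1911, 1922 — 6.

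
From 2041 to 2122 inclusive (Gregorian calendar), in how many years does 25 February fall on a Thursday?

Track 25 February's weekday year by year (advancing +1, or +2 across a Feb 29):
  2041: Mon  2042: Tue (+1)  2043: Wed (+1)  2044: Thu (+1) ✓  2045: Sat (+2)
  2046: Sun (+1)  2047: Mon (+1)  2048: Tue (+1)  2049: Thu (+2) ✓  2050: Fri (+1)
  2051: Sat (+1)  2052: Sun (+1)  2053: Tue (+2)  2054: Wed (+1)  … (54 more years) …
  2109: Mon (+2)  2110: Tue (+1)  2111: Wed (+1)  2112: Thu (+1) ✓  2113: Sat (+2)
  2114: Sun (+1)  2115: Mon (+1)  2116: Tue (+1)  2117: Thu (+2) ✓  2118: Fri (+1)
  2119: Sat (+1)  2120: Sun (+1)  2121: Tue (+2)  2122: Wed (+1)
Thursday years: 2044, 2049, 2055, 2066, 2072, 2077, 2083, 2094, 2100, 2106, 2112, 2117 — 12 in total.

12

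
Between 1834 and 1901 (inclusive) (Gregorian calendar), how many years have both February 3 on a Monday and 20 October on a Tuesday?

3

Check each year's weekday for February 3 and 20 October:
  1834: Mon/Mon  1835: Tue/Tue  1836: Wed/Thu  1837: Fri/Fri  1838: Sat/Sat  1839: Sun/Sun  1840: Mon/Tue ✓  1841: Wed/Wed  1842: Thu/Thu  1843: Fri/Fri  1844: Sat/Sun  1845: Mon/Mon  1846: Tue/Tue  1847: Wed/Wed  …(40 more)…  1888: Fri/Sat  1889: Sun/Sun  1890: Mon/Mon  1891: Tue/Tue  1892: Wed/Thu  1893: Fri/Fri  1894: Sat/Sat  1895: Sun/Sun  1896: Mon/Tue ✓  1897: Wed/Wed  1898: Thu/Thu  1899: Fri/Fri  1900: Sat/Sat  1901: Sun/Sun
Both conditions hold in: 1840, 1868, 1896 — 3.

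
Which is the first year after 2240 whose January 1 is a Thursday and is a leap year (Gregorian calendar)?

Jan 1 advances by 2 weekdays after a leap year and by 1 after a common year.
2240: Jan 1 is Wednesday (leap).
2241: Friday
2242: Saturday
2243: Sunday
2244: Monday (leap)
2245: Wednesday
2246: Thursday
2247: Friday
2248: Saturday (leap)
2249: Monday
2250: Tuesday
2251: Wednesday
2252: Thursday (leap)
2252 begins on a Thursday and is a leap year.

2252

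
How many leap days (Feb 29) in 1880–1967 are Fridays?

Leap years in 1880–1967: 21 of them.
Feb 29 weekday advances by 5 (mod 7) from one leap year to the next four years later (or differs when a century non-leap intervenes).
Leap-day weekdays: 1880:Sun 1884:Fri✓ 1888:Wed 1892:Mon 1896:Sat 1904:Mon 1908:Sat 1912:Thu 1916:Tue 1920:Sun 1924:Fri✓ 1928:Wed 1932:Mon 1936:Sat 1940:Thu 1944:Tue 1948:Sun 1952:Fri✓ 1956:Wed 1960:Mon 1964:Sat
Friday: 1884, 1924, 1952 → 3.

3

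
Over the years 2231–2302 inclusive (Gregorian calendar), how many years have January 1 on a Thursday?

Track January 1's weekday year by year (advancing +1, or +2 across a Feb 29):
  2231: Sat  2232: Sun (+1)  2233: Tue (+2)  2234: Wed (+1)  2235: Thu (+1) ✓
  2236: Fri (+1)  2237: Sun (+2)  2238: Mon (+1)  2239: Tue (+1)  2240: Wed (+1)
  2241: Fri (+2)  2242: Sat (+1)  2243: Sun (+1)  2244: Mon (+1)  … (44 more years) …
  2289: Tue (+2)  2290: Wed (+1)  2291: Thu (+1) ✓  2292: Fri (+1)  2293: Sun (+2)
  2294: Mon (+1)  2295: Tue (+1)  2296: Wed (+1)  2297: Fri (+2)  2298: Sat (+1)
  2299: Sun (+1)  2300: Mon (+1)  2301: Tue (+1)  2302: Wed (+1)
Thursday years: 2235, 2246, 2252, 2257, 2263, 2274, 2280, 2285, 2291 — 9 in total.

9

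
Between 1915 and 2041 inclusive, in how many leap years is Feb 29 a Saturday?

4

Leap years in 1915–2041: 32 of them.
Feb 29 weekday advances by 5 (mod 7) from one leap year to the next four years later (or differs when a century non-leap intervenes).
Leap-day weekdays: 1916:Tue 1920:Sun 1924:Fri 1928:Wed 1932:Mon 1936:Sat✓ 1940:Thu 1944:Tue 1948:Sun 1952:Fri 1956:Wed 1960:Mon 1964:Sat✓ …(6 more)… 1992:Sat✓ 1996:Thu 2000:Tue 2004:Sun 2008:Fri 2012:Wed 2016:Mon 2020:Sat✓ 2024:Thu 2028:Tue 2032:Sun 2036:Fri 2040:Wed
Saturday: 1936, 1964, 1992, 2020 → 4.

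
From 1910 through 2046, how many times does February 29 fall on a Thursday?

Leap years in 1910–2046: 34 of them.
Feb 29 weekday advances by 5 (mod 7) from one leap year to the next four years later (or differs when a century non-leap intervenes).
Leap-day weekdays: 1912:Thu✓ 1916:Tue 1920:Sun 1924:Fri 1928:Wed 1932:Mon 1936:Sat 1940:Thu✓ 1944:Tue 1948:Sun 1952:Fri 1956:Wed 1960:Mon …(8 more)… 1996:Thu✓ 2000:Tue 2004:Sun 2008:Fri 2012:Wed 2016:Mon 2020:Sat 2024:Thu✓ 2028:Tue 2032:Sun 2036:Fri 2040:Wed 2044:Mon
Thursday: 1912, 1940, 1968, 1996, 2024 → 5.

5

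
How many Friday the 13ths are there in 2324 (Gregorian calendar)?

Check the 13th of each month of 2324: Jan 13: Sun, Feb 13: Wed, Mar 13: Thu, Apr 13: Sun, May 13: Tue, Jun 13: Fri, Jul 13: Sun, Aug 13: Wed, Sep 13: Sat, Oct 13: Mon, Nov 13: Thu, Dec 13: Sat.
Friday occurs in June — 1 month.

1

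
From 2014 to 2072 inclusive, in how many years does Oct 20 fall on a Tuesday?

Track Oct 20's weekday year by year (advancing +1, or +2 across a Feb 29):
  2014: Mon  2015: Tue (+1) ✓  2016: Thu (+2)  2017: Fri (+1)  2018: Sat (+1)
  2019: Sun (+1)  2020: Tue (+2) ✓  2021: Wed (+1)  2022: Thu (+1)  2023: Fri (+1)
  2024: Sun (+2)  2025: Mon (+1)  2026: Tue (+1) ✓  2027: Wed (+1)  … (31 more years) …
  2059: Mon (+1)  2060: Wed (+2)  2061: Thu (+1)  2062: Fri (+1)  2063: Sat (+1)
  2064: Mon (+2)  2065: Tue (+1) ✓  2066: Wed (+1)  2067: Thu (+1)  2068: Sat (+2)
  2069: Sun (+1)  2070: Mon (+1)  2071: Tue (+1) ✓  2072: Thu (+2)
Tuesday years: 2015, 2020, 2026, 2037, 2043, 2048, 2054, 2065, 2071 — 9 in total.

9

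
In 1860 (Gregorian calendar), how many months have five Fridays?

A month of length L has five Fridays iff its first Friday is on day ≤ L−28 (so day 1–3 in a 31-day month, 1–2 in a 30-day month, day 1 in a leap February).
Checking each month of 1860: Jan starts Sun (31d); Feb starts Wed (29d); Mar starts Thu (31d) ✓; Apr starts Sun (30d); May starts Tue (31d); Jun starts Fri (30d) ✓; Jul starts Sun (31d); Aug starts Wed (31d) ✓; Sep starts Sat (30d); Oct starts Mon (31d); Nov starts Thu (30d) ✓; Dec starts Sat (31d).
Five-Friday months: March, June, August, November → 4.

4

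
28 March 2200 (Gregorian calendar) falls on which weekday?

Friday

January 1, 2200 is a Wednesday.
March 28 is day 87 of the year, i.e. 86 days after Jan 1.
86 mod 7 = 2, so advance 2 weekdays from Wednesday: Friday.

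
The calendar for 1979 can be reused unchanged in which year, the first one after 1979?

Two years share a calendar iff Jan 1 falls on the same weekday and both are leap or both are common. 1979: Jan 1 is Monday, common year.
1980: Jan 1 Tuesday, leap
1981: Jan 1 Thursday, common
1982: Jan 1 Friday, common
1983: Jan 1 Saturday, common
1984: Jan 1 Sunday, leap
1985: Jan 1 Tuesday, common
1986: Jan 1 Wednesday, common
1987: Jan 1 Thursday, common
1988: Jan 1 Friday, leap
1989: Jan 1 Sunday, common
1990: Jan 1 Monday, common
1990 matches on both conditions.

1990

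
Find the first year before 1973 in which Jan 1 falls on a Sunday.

Jan 1 advances by 2 weekdays after a leap year and by 1 after a common year.
1973: Jan 1 is Monday.
1972: Saturday (leap)
1971: Friday
1970: Thursday
1969: Wednesday
1968: Monday (leap)
1967: Sunday
1967 begins on a Sunday

1967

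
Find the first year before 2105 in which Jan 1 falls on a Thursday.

2099

Jan 1 advances by 2 weekdays after a leap year and by 1 after a common year.
2105: Jan 1 is Thursday.
2104: Tuesday (leap)
2103: Monday
2102: Sunday
2101: Saturday
2100: Friday
2099: Thursday
2099 begins on a Thursday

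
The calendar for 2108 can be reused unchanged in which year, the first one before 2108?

Two years share a calendar iff Jan 1 falls on the same weekday and both are leap or both are common. 2108: Jan 1 is Sunday, leap year.
2107: Jan 1 Saturday, common
2106: Jan 1 Friday, common
2105: Jan 1 Thursday, common
2104: Jan 1 Tuesday, leap
2103: Jan 1 Monday, common
2102: Jan 1 Sunday, common
2101: Jan 1 Saturday, common
2100: Jan 1 Friday, common
2099: Jan 1 Thursday, common
2098: Jan 1 Wednesday, common
2097: Jan 1 Tuesday, common
2096: Jan 1 Sunday, leap
2096 matches on both conditions.

2096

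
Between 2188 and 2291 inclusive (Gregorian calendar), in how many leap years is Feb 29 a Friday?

4

Leap years in 2188–2291: 25 of them.
Feb 29 weekday advances by 5 (mod 7) from one leap year to the next four years later (or differs when a century non-leap intervenes).
Leap-day weekdays: 2188:Fri✓ 2192:Wed 2196:Mon 2204:Wed 2208:Mon 2212:Sat 2216:Thu 2220:Tue 2224:Sun 2228:Fri✓ 2232:Wed 2236:Mon 2240:Sat 2244:Thu 2248:Tue 2252:Sun 2256:Fri✓ 2260:Wed 2264:Mon 2268:Sat 2272:Thu 2276:Tue 2280:Sun 2284:Fri✓ 2288:Wed
Friday: 2188, 2228, 2256, 2284 → 4.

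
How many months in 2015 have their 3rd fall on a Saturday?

Check the 3rd of each month of 2015: Jan 3: Sat, Feb 3: Tue, Mar 3: Tue, Apr 3: Fri, May 3: Sun, Jun 3: Wed, Jul 3: Fri, Aug 3: Mon, Sep 3: Thu, Oct 3: Sat, Nov 3: Tue, Dec 3: Thu.
Saturday occurs in January, October — 2 months.

2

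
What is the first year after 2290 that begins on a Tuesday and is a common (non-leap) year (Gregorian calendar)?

Jan 1 advances by 2 weekdays after a leap year and by 1 after a common year.
2290: Jan 1 is Wednesday.
2291: Thursday
2292: Friday (leap)
2293: Sunday
2294: Monday
2295: Tuesday
2295 begins on a Tuesday and is a common year.

2295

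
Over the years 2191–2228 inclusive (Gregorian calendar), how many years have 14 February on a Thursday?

Track 14 February's weekday year by year (advancing +1, or +2 across a Feb 29):
  2191: Mon  2192: Tue (+1)  2193: Thu (+2) ✓  2194: Fri (+1)  2195: Sat (+1)
  2196: Sun (+1)  2197: Tue (+2)  2198: Wed (+1)  2199: Thu (+1) ✓  2200: Fri (+1)
  2201: Sat (+1)  2202: Sun (+1)  2203: Mon (+1)  2204: Tue (+1)  … (10 more years) …
  2215: Tue (+1)  2216: Wed (+1)  2217: Fri (+2)  2218: Sat (+1)  2219: Sun (+1)
  2220: Mon (+1)  2221: Wed (+2)  2222: Thu (+1) ✓  2223: Fri (+1)  2224: Sat (+1)
  2225: Mon (+2)  2226: Tue (+1)  2227: Wed (+1)  2228: Thu (+1) ✓
Thursday years: 2193, 2199, 2205, 2211, 2222, 2228 — 6 in total.

6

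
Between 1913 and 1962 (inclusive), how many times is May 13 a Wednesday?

Track May 13's weekday year by year (advancing +1, or +2 across a Feb 29):
  1913: Tue  1914: Wed (+1) ✓  1915: Thu (+1)  1916: Sat (+2)  1917: Sun (+1)
  1918: Mon (+1)  1919: Tue (+1)  1920: Thu (+2)  1921: Fri (+1)  1922: Sat (+1)
  1923: Sun (+1)  1924: Tue (+2)  1925: Wed (+1) ✓  1926: Thu (+1)  … (22 more years) …
  1949: Fri (+1)  1950: Sat (+1)  1951: Sun (+1)  1952: Tue (+2)  1953: Wed (+1) ✓
  1954: Thu (+1)  1955: Fri (+1)  1956: Sun (+2)  1957: Mon (+1)  1958: Tue (+1)
  1959: Wed (+1) ✓  1960: Fri (+2)  1961: Sat (+1)  1962: Sun (+1)
Wednesday years: 1914, 1925, 1931, 1936, 1942, 1953, 1959 — 7 in total.

7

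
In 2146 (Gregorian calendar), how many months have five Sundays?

A month of length L has five Sundays iff its first Sunday is on day ≤ L−28 (so day 1–3 in a 31-day month, 1–2 in a 30-day month, day 1 in a leap February).
Checking each month of 2146: Jan starts Sat (31d) ✓; Feb starts Tue (28d); Mar starts Tue (31d); Apr starts Fri (30d); May starts Sun (31d) ✓; Jun starts Wed (30d); Jul starts Fri (31d) ✓; Aug starts Mon (31d); Sep starts Thu (30d); Oct starts Sat (31d) ✓; Nov starts Tue (30d); Dec starts Thu (31d).
Five-Sunday months: January, May, July, October → 4.

4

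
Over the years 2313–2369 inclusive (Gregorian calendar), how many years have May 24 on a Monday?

8

Track May 24's weekday year by year (advancing +1, or +2 across a Feb 29):
  2313: Sat  2314: Sun (+1)  2315: Mon (+1) ✓  2316: Wed (+2)  2317: Thu (+1)
  2318: Fri (+1)  2319: Sat (+1)  2320: Mon (+2) ✓  2321: Tue (+1)  2322: Wed (+1)
  2323: Thu (+1)  2324: Sat (+2)  2325: Sun (+1)  2326: Mon (+1) ✓  … (29 more years) …
  2356: Thu (+2)  2357: Fri (+1)  2358: Sat (+1)  2359: Sun (+1)  2360: Tue (+2)
  2361: Wed (+1)  2362: Thu (+1)  2363: Fri (+1)  2364: Sun (+2)  2365: Mon (+1) ✓
  2366: Tue (+1)  2367: Wed (+1)  2368: Fri (+2)  2369: Sat (+1)
Monday years: 2315, 2320, 2326, 2337, 2343, 2348, 2354, 2365 — 8 in total.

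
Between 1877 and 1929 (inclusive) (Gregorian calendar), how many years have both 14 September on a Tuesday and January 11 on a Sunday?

Check each year's weekday for 14 September and January 11:
  1877: Fri/Thu  1878: Sat/Fri  1879: Sun/Sat  1880: Tue/Sun ✓  1881: Wed/Tue  1882: Thu/Wed  1883: Fri/Thu  1884: Sun/Fri  1885: Mon/Sun  1886: Tue/Mon  1887: Wed/Tue  1888: Fri/Wed  1889: Sat/Fri  1890: Sun/Sat  …(25 more)…  1916: Thu/Tue  1917: Fri/Thu  1918: Sat/Fri  1919: Sun/Sat  1920: Tue/Sun ✓  1921: Wed/Tue  1922: Thu/Wed  1923: Fri/Thu  1924: Sun/Fri  1925: Mon/Sun  1926: Tue/Mon  1927: Wed/Tue  1928: Fri/Wed  1929: Sat/Fri
Both conditions hold in: 1880, 1920 — 2.

2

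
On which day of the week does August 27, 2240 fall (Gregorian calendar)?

Thursday

January 1, 2240 is a Wednesday.
August 27 is day 240 of the year, i.e. 239 days after Jan 1.
239 mod 7 = 1, so advance 1 weekday from Wednesday: Thursday.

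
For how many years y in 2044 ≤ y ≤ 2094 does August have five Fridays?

21

August has 31 days; it has five Fridays when Friday falls among the first (month-length − 28) days — i.e. when August 1 is one of Friday/Thursday/Wednesday.
August 1 by year: 2044:Mon 2045:Tue 2046:Wed✓ 2047:Thu✓ 2048:Sat 2049:Sun 2050:Mon 2051:Tue 2052:Thu✓ 2053:Fri✓ 2054:Sat 2055:Sun 2056:Tue 2057:Wed✓ 2058:Thu✓ …(21 more)… 2080:Thu✓ 2081:Fri✓ 2082:Sat 2083:Sun 2084:Tue 2085:Wed✓ 2086:Thu✓ 2087:Fri✓ 2088:Sun 2089:Mon 2090:Tue 2091:Wed✓ 2092:Fri✓ 2093:Sat 2094:Sun
Years with five Fridays: 2046, 2047, 2052, 2053, 2057, 2058, 2059, 2063, 2064, 2068, 2069, 2070, 2074, 2075, 2080, 2081, 2085, 2086, 2087, 2091, 2092 → 21.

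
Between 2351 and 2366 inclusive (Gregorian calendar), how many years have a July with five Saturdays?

6

July has 31 days; it has five Saturdays when Saturday falls among the first (month-length − 28) days — i.e. when July 1 is one of Saturday/Friday/Thursday.
July 1 by year: 2351:Sun 2352:Tue 2353:Wed 2354:Thu✓ 2355:Fri✓ 2356:Sun 2357:Mon 2358:Tue 2359:Wed 2360:Fri✓ 2361:Sat✓ 2362:Sun 2363:Mon 2364:Wed 2365:Thu✓ 2366:Fri✓
Years with five Saturdays: 2354, 2355, 2360, 2361, 2365, 2366 → 6.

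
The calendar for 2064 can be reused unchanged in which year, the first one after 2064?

2092

Two years share a calendar iff Jan 1 falls on the same weekday and both are leap or both are common. 2064: Jan 1 is Tuesday, leap year.
2065: Jan 1 Thursday, common
2066: Jan 1 Friday, common
2067: Jan 1 Saturday, common
2068: Jan 1 Sunday, leap
2069: Jan 1 Tuesday, common
2070: Jan 1 Wednesday, common
2071: Jan 1 Thursday, common
2072: Jan 1 Friday, leap
2073: Jan 1 Sunday, common
2074: Jan 1 Monday, common
2075: Jan 1 Tuesday, common
2076: Jan 1 Wednesday, leap
2077: Jan 1 Friday, common
2078: Jan 1 Saturday, common
2079: Jan 1 Sunday, common
2080: Jan 1 Monday, leap
2081: Jan 1 Wednesday, common
2082: Jan 1 Thursday, common
2083: Jan 1 Friday, common
2084: Jan 1 Saturday, leap
2085: Jan 1 Monday, common
2086: Jan 1 Tuesday, common
2087: Jan 1 Wednesday, common
2088: Jan 1 Thursday, leap
2089: Jan 1 Saturday, common
2090: Jan 1 Sunday, common
2091: Jan 1 Monday, common
2092: Jan 1 Tuesday, leap
2092 matches on both conditions.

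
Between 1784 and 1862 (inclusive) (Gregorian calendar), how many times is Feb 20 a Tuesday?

Track Feb 20's weekday year by year (advancing +1, or +2 across a Feb 29):
  1784: Fri  1785: Sun (+2)  1786: Mon (+1)  1787: Tue (+1) ✓  1788: Wed (+1)
  1789: Fri (+2)  1790: Sat (+1)  1791: Sun (+1)  1792: Mon (+1)  1793: Wed (+2)
  1794: Thu (+1)  1795: Fri (+1)  1796: Sat (+1)  1797: Mon (+2)  … (51 more years) …
  1849: Tue (+2) ✓  1850: Wed (+1)  1851: Thu (+1)  1852: Fri (+1)  1853: Sun (+2)
  1854: Mon (+1)  1855: Tue (+1) ✓  1856: Wed (+1)  1857: Fri (+2)  1858: Sat (+1)
  1859: Sun (+1)  1860: Mon (+1)  1861: Wed (+2)  1862: Thu (+1)
Tuesday years: 1787, 1798, 1810, 1816, 1821, 1827, 1838, 1844, 1849, 1855 — 10 in total.

10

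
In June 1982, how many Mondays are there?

June 1982 has 30 days and begins on Tuesday.
The first Monday is June 7.
Mondays fall on 7, 14, 21, 28 — that's 4.

4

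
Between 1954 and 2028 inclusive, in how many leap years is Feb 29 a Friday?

2

Leap years in 1954–2028: 19 of them.
Feb 29 weekday advances by 5 (mod 7) from one leap year to the next four years later (or differs when a century non-leap intervenes).
Leap-day weekdays: 1956:Wed 1960:Mon 1964:Sat 1968:Thu 1972:Tue 1976:Sun 1980:Fri✓ 1984:Wed 1988:Mon 1992:Sat 1996:Thu 2000:Tue 2004:Sun 2008:Fri✓ 2012:Wed 2016:Mon 2020:Sat 2024:Thu 2028:Tue
Friday: 1980, 2008 → 2.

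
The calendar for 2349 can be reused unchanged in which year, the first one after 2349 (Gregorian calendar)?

Two years share a calendar iff Jan 1 falls on the same weekday and both are leap or both are common. 2349: Jan 1 is Saturday, common year.
2350: Jan 1 Sunday, common
2351: Jan 1 Monday, common
2352: Jan 1 Tuesday, leap
2353: Jan 1 Thursday, common
2354: Jan 1 Friday, common
2355: Jan 1 Saturday, common
2355 matches on both conditions.

2355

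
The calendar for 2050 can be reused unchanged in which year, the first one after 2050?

2061

Two years share a calendar iff Jan 1 falls on the same weekday and both are leap or both are common. 2050: Jan 1 is Saturday, common year.
2051: Jan 1 Sunday, common
2052: Jan 1 Monday, leap
2053: Jan 1 Wednesday, common
2054: Jan 1 Thursday, common
2055: Jan 1 Friday, common
2056: Jan 1 Saturday, leap
2057: Jan 1 Monday, common
2058: Jan 1 Tuesday, common
2059: Jan 1 Wednesday, common
2060: Jan 1 Thursday, leap
2061: Jan 1 Saturday, common
2061 matches on both conditions.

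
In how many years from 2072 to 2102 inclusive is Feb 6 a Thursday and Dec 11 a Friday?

Check each year's weekday for Feb 6 and Dec 11:
  2072: Sat/Sun  2073: Mon/Mon  2074: Tue/Tue  2075: Wed/Wed  2076: Thu/Fri ✓  2077: Sat/Sat  2078: Sun/Sun  2079: Mon/Mon  2080: Tue/Wed  2081: Thu/Thu  2082: Fri/Fri  2083: Sat/Sat  2084: Sun/Mon  2085: Tue/Tue  …(3 more)…  2089: Sun/Sun  2090: Mon/Mon  2091: Tue/Tue  2092: Wed/Thu  2093: Fri/Fri  2094: Sat/Sat  2095: Sun/Sun  2096: Mon/Tue  2097: Wed/Wed  2098: Thu/Thu  2099: Fri/Fri  2100: Sat/Sat  2101: Sun/Sun  2102: Mon/Mon
Both conditions hold in: 2076 — 1.

1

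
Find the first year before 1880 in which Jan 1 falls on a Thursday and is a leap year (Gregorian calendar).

1852

Jan 1 advances by 2 weekdays after a leap year and by 1 after a common year.
1880: Jan 1 is Thursday (leap).
1879: Wednesday
1878: Tuesday
1877: Monday
1876: Saturday (leap)
1875: Friday
1874: Thursday
1873: Wednesday
1872: Monday (leap)
1871: Sunday
1870: Saturday
1869: Friday
1868: Wednesday (leap)
1867: Tuesday
1866: Monday
1865: Sunday
1864: Friday (leap)
1863: Thursday
1862: Wednesday
1861: Tuesday
1860: Sunday (leap)
1859: Saturday
1858: Friday
1857: Thursday
1856: Tuesday (leap)
1855: Monday
1854: Sunday
1853: Saturday
1852: Thursday (leap)
1852 begins on a Thursday and is a leap year.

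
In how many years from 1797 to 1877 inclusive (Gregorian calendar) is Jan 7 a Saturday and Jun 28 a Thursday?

Check each year's weekday for Jan 7 and Jun 28:
  1797: Sat/Wed  1798: Sun/Thu  1799: Mon/Fri  1800: Tue/Sat  1801: Wed/Sun  1802: Thu/Mon  1803: Fri/Tue  1804: Sat/Thu ✓  1805: Mon/Fri  1806: Tue/Sat  1807: Wed/Sun  1808: Thu/Tue  1809: Sat/Wed  1810: Sun/Thu  …(53 more)…  1864: Thu/Tue  1865: Sat/Wed  1866: Sun/Thu  1867: Mon/Fri  1868: Tue/Sun  1869: Thu/Mon  1870: Fri/Tue  1871: Sat/Wed  1872: Sun/Fri  1873: Tue/Sat  1874: Wed/Sun  1875: Thu/Mon  1876: Fri/Wed  1877: Sun/Thu
Both conditions hold in: 1804, 1832, 1860 — 3.

3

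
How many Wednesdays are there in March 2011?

March 2011 has 31 days and begins on Tuesday.
The first Wednesday is March 2.
Wednesdays fall on 2, 9, 16, 23, 30 — that's 5.

5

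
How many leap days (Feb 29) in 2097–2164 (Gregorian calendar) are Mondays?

Leap years in 2097–2164: 16 of them.
Feb 29 weekday advances by 5 (mod 7) from one leap year to the next four years later (or differs when a century non-leap intervenes).
Leap-day weekdays: 2104:Fri 2108:Wed 2112:Mon✓ 2116:Sat 2120:Thu 2124:Tue 2128:Sun 2132:Fri 2136:Wed 2140:Mon✓ 2144:Sat 2148:Thu 2152:Tue 2156:Sun 2160:Fri 2164:Wed
Monday: 2112, 2140 → 2.

2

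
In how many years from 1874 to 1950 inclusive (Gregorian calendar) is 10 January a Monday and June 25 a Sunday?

3

Check each year's weekday for 10 January and June 25:
  1874: Sat/Thu  1875: Sun/Fri  1876: Mon/Sun ✓  1877: Wed/Mon  1878: Thu/Tue  1879: Fri/Wed  1880: Sat/Fri  1881: Mon/Sat  1882: Tue/Sun  1883: Wed/Mon  1884: Thu/Wed  1885: Sat/Thu  1886: Sun/Fri  1887: Mon/Sat  …(49 more)…  1937: Sun/Fri  1938: Mon/Sat  1939: Tue/Sun  1940: Wed/Tue  1941: Fri/Wed  1942: Sat/Thu  1943: Sun/Fri  1944: Mon/Sun ✓  1945: Wed/Mon  1946: Thu/Tue  1947: Fri/Wed  1948: Sat/Fri  1949: Mon/Sat  1950: Tue/Sun
Both conditions hold in: 1876, 1916, 1944 — 3.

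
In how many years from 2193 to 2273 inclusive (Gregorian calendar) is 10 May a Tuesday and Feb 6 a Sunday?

Check each year's weekday for 10 May and Feb 6:
  2193: Fri/Wed  2194: Sat/Thu  2195: Sun/Fri  2196: Tue/Sat  2197: Wed/Mon  2198: Thu/Tue  2199: Fri/Wed  2200: Sat/Thu  2201: Sun/Fri  2202: Mon/Sat  2203: Tue/Sun ✓  2204: Thu/Mon  2205: Fri/Wed  2206: Sat/Thu  …(53 more)…  2260: Thu/Mon  2261: Fri/Wed  2262: Sat/Thu  2263: Sun/Fri  2264: Tue/Sat  2265: Wed/Mon  2266: Thu/Tue  2267: Fri/Wed  2268: Sun/Thu  2269: Mon/Sat  2270: Tue/Sun ✓  2271: Wed/Mon  2272: Fri/Tue  2273: Sat/Thu
Both conditions hold in: 2203, 2214, 2225, 2231, 2242, 2253, 2259, 2270 — 8.

8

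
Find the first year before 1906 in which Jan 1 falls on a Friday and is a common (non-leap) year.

Jan 1 advances by 2 weekdays after a leap year and by 1 after a common year.
1906: Jan 1 is Monday.
1905: Sunday
1904: Friday (leap)
1903: Thursday
1902: Wednesday
1901: Tuesday
1900: Monday
1899: Sunday
1898: Saturday
1897: Friday
1897 begins on a Friday and is a common year.

1897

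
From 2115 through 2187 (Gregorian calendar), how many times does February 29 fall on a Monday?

Leap years in 2115–2187: 18 of them.
Feb 29 weekday advances by 5 (mod 7) from one leap year to the next four years later (or differs when a century non-leap intervenes).
Leap-day weekdays: 2116:Sat 2120:Thu 2124:Tue 2128:Sun 2132:Fri 2136:Wed 2140:Mon✓ 2144:Sat 2148:Thu 2152:Tue 2156:Sun 2160:Fri 2164:Wed 2168:Mon✓ 2172:Sat 2176:Thu 2180:Tue 2184:Sun
Monday: 2140, 2168 → 2.

2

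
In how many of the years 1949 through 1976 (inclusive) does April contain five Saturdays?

8

April has 30 days; it has five Saturdays when Saturday falls among the first (month-length − 28) days — i.e. when April 1 is one of Saturday/Friday.
April 1 by year: 1949:Fri✓ 1950:Sat✓ 1951:Sun 1952:Tue 1953:Wed 1954:Thu 1955:Fri✓ 1956:Sun 1957:Mon 1958:Tue 1959:Wed 1960:Fri✓ 1961:Sat✓ 1962:Sun 1963:Mon 1964:Wed 1965:Thu 1966:Fri✓ 1967:Sat✓ 1968:Mon 1969:Tue 1970:Wed 1971:Thu 1972:Sat✓ 1973:Sun 1974:Mon 1975:Tue 1976:Thu
Years with five Saturdays: 1949, 1950, 1955, 1960, 1961, 1966, 1967, 1972 → 8.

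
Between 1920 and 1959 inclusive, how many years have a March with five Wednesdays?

March has 31 days; it has five Wednesdays when Wednesday falls among the first (month-length − 28) days — i.e. when March 1 is one of Wednesday/Tuesday/Monday.
March 1 by year: 1920:Mon✓ 1921:Tue✓ 1922:Wed✓ 1923:Thu 1924:Sat 1925:Sun 1926:Mon✓ 1927:Tue✓ 1928:Thu 1929:Fri 1930:Sat 1931:Sun 1932:Tue✓ 1933:Wed✓ 1934:Thu …(10 more)… 1945:Thu 1946:Fri 1947:Sat 1948:Mon✓ 1949:Tue✓ 1950:Wed✓ 1951:Thu 1952:Sat 1953:Sun 1954:Mon✓ 1955:Tue✓ 1956:Thu 1957:Fri 1958:Sat 1959:Sun
Years with five Wednesdays: 1920, 1921, 1922, 1926, 1927, 1932, 1933, 1937, 1938, 1939, 1943, 1944, 1948, 1949, 1950, 1954, 1955 → 17.

17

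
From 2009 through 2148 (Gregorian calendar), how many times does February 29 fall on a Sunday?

4

Leap years in 2009–2148: 34 of them.
Feb 29 weekday advances by 5 (mod 7) from one leap year to the next four years later (or differs when a century non-leap intervenes).
Leap-day weekdays: 2012:Wed 2016:Mon 2020:Sat 2024:Thu 2028:Tue 2032:Sun✓ 2036:Fri 2040:Wed 2044:Mon 2048:Sat 2052:Thu 2056:Tue 2060:Sun✓ …(8 more)… 2096:Wed 2104:Fri 2108:Wed 2112:Mon 2116:Sat 2120:Thu 2124:Tue 2128:Sun✓ 2132:Fri 2136:Wed 2140:Mon 2144:Sat 2148:Thu
Sunday: 2032, 2060, 2088, 2128 → 4.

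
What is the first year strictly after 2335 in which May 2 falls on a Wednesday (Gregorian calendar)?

2345

From one year to the next, a fixed date's weekday advances by 1, or by 2 when a Feb 29 lies between the two dates.
2335: May 2 is Thursday.
2336: Saturday (+2)
2337: Sunday (+1)
2338: Monday (+1)
2339: Tuesday (+1)
2340: Thursday (+2)
2341: Friday (+1)
2342: Saturday (+1)
2343: Sunday (+1)
2344: Tuesday (+2)
2345: Wednesday (+1)
May 2 falls on a Wednesday in 2345.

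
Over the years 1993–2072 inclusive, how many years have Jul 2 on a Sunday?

Track Jul 2's weekday year by year (advancing +1, or +2 across a Feb 29):
  1993: Fri  1994: Sat (+1)  1995: Sun (+1) ✓  1996: Tue (+2)  1997: Wed (+1)
  1998: Thu (+1)  1999: Fri (+1)  2000: Sun (+2) ✓  2001: Mon (+1)  2002: Tue (+1)
  2003: Wed (+1)  2004: Fri (+2)  2005: Sat (+1)  2006: Sun (+1) ✓  … (52 more years) …
  2059: Wed (+1)  2060: Fri (+2)  2061: Sat (+1)  2062: Sun (+1) ✓  2063: Mon (+1)
  2064: Wed (+2)  2065: Thu (+1)  2066: Fri (+1)  2067: Sat (+1)  2068: Mon (+2)
  2069: Tue (+1)  2070: Wed (+1)  2071: Thu (+1)  2072: Sat (+2)
Sunday years: 1995, 2000, 2006, 2017, 2023, 2028, 2034, 2045, 2051, 2056, 2062 — 11 in total.

11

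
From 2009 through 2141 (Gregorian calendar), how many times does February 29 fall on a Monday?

5

Leap years in 2009–2141: 32 of them.
Feb 29 weekday advances by 5 (mod 7) from one leap year to the next four years later (or differs when a century non-leap intervenes).
Leap-day weekdays: 2012:Wed 2016:Mon✓ 2020:Sat 2024:Thu 2028:Tue 2032:Sun 2036:Fri 2040:Wed 2044:Mon✓ 2048:Sat 2052:Thu 2056:Tue 2060:Sun …(6 more)… 2088:Sun 2092:Fri 2096:Wed 2104:Fri 2108:Wed 2112:Mon✓ 2116:Sat 2120:Thu 2124:Tue 2128:Sun 2132:Fri 2136:Wed 2140:Mon✓
Monday: 2016, 2044, 2072, 2112, 2140 → 5.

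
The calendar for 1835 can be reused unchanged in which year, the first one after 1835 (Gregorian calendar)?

1846

Two years share a calendar iff Jan 1 falls on the same weekday and both are leap or both are common. 1835: Jan 1 is Thursday, common year.
1836: Jan 1 Friday, leap
1837: Jan 1 Sunday, common
1838: Jan 1 Monday, common
1839: Jan 1 Tuesday, common
1840: Jan 1 Wednesday, leap
1841: Jan 1 Friday, common
1842: Jan 1 Saturday, common
1843: Jan 1 Sunday, common
1844: Jan 1 Monday, leap
1845: Jan 1 Wednesday, common
1846: Jan 1 Thursday, common
1846 matches on both conditions.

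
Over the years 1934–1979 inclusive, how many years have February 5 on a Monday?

8

Track February 5's weekday year by year (advancing +1, or +2 across a Feb 29):
  1934: Mon ✓  1935: Tue (+1)  1936: Wed (+1)  1937: Fri (+2)  1938: Sat (+1)
  1939: Sun (+1)  1940: Mon (+1) ✓  1941: Wed (+2)  1942: Thu (+1)  1943: Fri (+1)
  1944: Sat (+1)  1945: Mon (+2) ✓  1946: Tue (+1)  1947: Wed (+1)  … (18 more years) …
  1966: Sat (+1)  1967: Sun (+1)  1968: Mon (+1) ✓  1969: Wed (+2)  1970: Thu (+1)
  1971: Fri (+1)  1972: Sat (+1)  1973: Mon (+2) ✓  1974: Tue (+1)  1975: Wed (+1)
  1976: Thu (+1)  1977: Sat (+2)  1978: Sun (+1)  1979: Mon (+1) ✓
Monday years: 1934, 1940, 1945, 1951, 1962, 1968, 1973, 1979 — 8 in total.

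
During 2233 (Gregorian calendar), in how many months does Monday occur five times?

4

A month of length L has five Mondays iff its first Monday is on day ≤ L−28 (so day 1–3 in a 31-day month, 1–2 in a 30-day month, day 1 in a leap February).
Checking each month of 2233: Jan starts Tue (31d); Feb starts Fri (28d); Mar starts Fri (31d); Apr starts Mon (30d) ✓; May starts Wed (31d); Jun starts Sat (30d); Jul starts Mon (31d) ✓; Aug starts Thu (31d); Sep starts Sun (30d) ✓; Oct starts Tue (31d); Nov starts Fri (30d); Dec starts Sun (31d) ✓.
Five-Monday months: April, July, September, December → 4.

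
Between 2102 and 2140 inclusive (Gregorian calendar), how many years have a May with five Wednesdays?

16

May has 31 days; it has five Wednesdays when Wednesday falls among the first (month-length − 28) days — i.e. when May 1 is one of Wednesday/Tuesday/Monday.
May 1 by year: 2102:Mon✓ 2103:Tue✓ 2104:Thu 2105:Fri 2106:Sat 2107:Sun 2108:Tue✓ 2109:Wed✓ 2110:Thu 2111:Fri 2112:Sun 2113:Mon✓ 2114:Tue✓ 2115:Wed✓ 2116:Fri …(9 more)… 2126:Wed✓ 2127:Thu 2128:Sat 2129:Sun 2130:Mon✓ 2131:Tue✓ 2132:Thu 2133:Fri 2134:Sat 2135:Sun 2136:Tue✓ 2137:Wed✓ 2138:Thu 2139:Fri 2140:Sun
Years with five Wednesdays: 2102, 2103, 2108, 2109, 2113, 2114, 2115, 2119, 2120, 2124, 2125, 2126, 2130, 2131, 2136, 2137 → 16.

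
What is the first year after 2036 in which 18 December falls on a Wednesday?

2041

From one year to the next, a fixed date's weekday advances by 1, or by 2 when a Feb 29 lies between the two dates.
2036: December 18 is Thursday.
2037: Friday (+1)
2038: Saturday (+1)
2039: Sunday (+1)
2040: Tuesday (+2)
2041: Wednesday (+1)
18 December falls on a Wednesday in 2041.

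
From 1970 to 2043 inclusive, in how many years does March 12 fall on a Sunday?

Track March 12's weekday year by year (advancing +1, or +2 across a Feb 29):
  1970: Thu  1971: Fri (+1)  1972: Sun (+2) ✓  1973: Mon (+1)  1974: Tue (+1)
  1975: Wed (+1)  1976: Fri (+2)  1977: Sat (+1)  1978: Sun (+1) ✓  1979: Mon (+1)
  1980: Wed (+2)  1981: Thu (+1)  1982: Fri (+1)  1983: Sat (+1)  … (46 more years) …
  2030: Tue (+1)  2031: Wed (+1)  2032: Fri (+2)  2033: Sat (+1)  2034: Sun (+1) ✓
  2035: Mon (+1)  2036: Wed (+2)  2037: Thu (+1)  2038: Fri (+1)  2039: Sat (+1)
  2040: Mon (+2)  2041: Tue (+1)  2042: Wed (+1)  2043: Thu (+1)
Sunday years: 1972, 1978, 1989, 1995, 2000, 2006, 2017, 2023, 2028, 2034 — 10 in total.

10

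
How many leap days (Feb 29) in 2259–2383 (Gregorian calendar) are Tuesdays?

Leap years in 2259–2383: 30 of them.
Feb 29 weekday advances by 5 (mod 7) from one leap year to the next four years later (or differs when a century non-leap intervenes).
Leap-day weekdays: 2260:Wed 2264:Mon 2268:Sat 2272:Thu 2276:Tue✓ 2280:Sun 2284:Fri 2288:Wed 2292:Mon 2296:Sat 2304:Mon 2308:Sat 2312:Thu …(4 more)… 2332:Mon 2336:Sat 2340:Thu 2344:Tue✓ 2348:Sun 2352:Fri 2356:Wed 2360:Mon 2364:Sat 2368:Thu 2372:Tue✓ 2376:Sun 2380:Fri
Tuesday: 2276, 2316, 2344, 2372 → 4.

4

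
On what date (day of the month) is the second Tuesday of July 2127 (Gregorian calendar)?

8

July 1, 2127 is a Tuesday, so the first Tuesday is the 1st.
The second Tuesday is 1 + 7 = 8.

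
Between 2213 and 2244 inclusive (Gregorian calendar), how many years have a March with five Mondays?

13

March has 31 days; it has five Mondays when Monday falls among the first (month-length − 28) days — i.e. when March 1 is one of Monday/Sunday/Saturday.
March 1 by year: 2213:Mon✓ 2214:Tue 2215:Wed 2216:Fri 2217:Sat✓ 2218:Sun✓ 2219:Mon✓ 2220:Wed 2221:Thu 2222:Fri 2223:Sat✓ 2224:Mon✓ 2225:Tue 2226:Wed 2227:Thu 2228:Sat✓ 2229:Sun✓ 2230:Mon✓ 2231:Tue 2232:Thu 2233:Fri 2234:Sat✓ 2235:Sun✓ 2236:Tue 2237:Wed 2238:Thu 2239:Fri 2240:Sun✓ 2241:Mon✓ 2242:Tue 2243:Wed 2244:Fri
Years with five Mondays: 2213, 2217, 2218, 2219, 2223, 2224, 2228, 2229, 2230, 2234, 2235, 2240, 2241 → 13.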